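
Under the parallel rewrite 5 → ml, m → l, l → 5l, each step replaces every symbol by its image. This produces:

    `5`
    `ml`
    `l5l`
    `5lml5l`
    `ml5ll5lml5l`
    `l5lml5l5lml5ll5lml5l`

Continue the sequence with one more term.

Applying the rule to each of the 20 symbols of l5lml5l5lml5ll5lml5l gives the pieces 5l ml 5l l 5l ml 5l ml 5l l 5l ml 5l 5l ml 5l l 5l ml 5l, which concatenate to the answer.

5lml5ll5lml5lml5ll5lml5l5lml5ll5lml5l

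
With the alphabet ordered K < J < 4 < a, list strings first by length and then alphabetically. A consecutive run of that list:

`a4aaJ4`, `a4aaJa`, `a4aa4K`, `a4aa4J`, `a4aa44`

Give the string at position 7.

Advancing 2 positions from a4aa44 through a4aa44 → a4aa4a reaches term 7.

a4aaaK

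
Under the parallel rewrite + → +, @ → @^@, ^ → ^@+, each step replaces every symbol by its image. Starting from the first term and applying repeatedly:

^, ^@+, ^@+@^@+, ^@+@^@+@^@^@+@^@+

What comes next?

φ(^@+@^@+@^@^@+@^@+) expands symbol-by-symbol to ^@+ @^@ + @^@ ^@+ @^@ + @^@ ^@+ @^@ ^@+ @^@ + @^@ ^@+ @^@ +; joining the 17 pieces gives the next term.

^@+@^@+@^@^@+@^@+@^@^@+@^@^@+@^@+@^@^@+@^@+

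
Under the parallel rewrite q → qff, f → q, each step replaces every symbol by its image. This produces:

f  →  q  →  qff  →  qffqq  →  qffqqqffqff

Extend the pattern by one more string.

qffqqqffqffqffqqqffqq

Apply φ to qffqqqffqff symbol by symbol: q→qff, f→q, f→q, q→qff, q→qff, q→qff, f→q, f→q, q→qff, f→q, f→q; joined: qff q q qff qff qff q q qff q q.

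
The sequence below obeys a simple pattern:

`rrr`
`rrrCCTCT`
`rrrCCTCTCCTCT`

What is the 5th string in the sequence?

The strings grow by a fixed suffix CCTCT each time.
From rrrCCTCTCCTCT, 2 further steps: rrrCCTCTCCTCT → rrrCCTCTCCTCTCCTCT → (answer).

rrrCCTCTCCTCTCCTCTCCTCT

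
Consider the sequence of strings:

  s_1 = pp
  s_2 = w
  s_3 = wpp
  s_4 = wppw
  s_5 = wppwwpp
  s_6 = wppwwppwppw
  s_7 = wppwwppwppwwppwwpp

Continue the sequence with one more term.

wppwwppwppwwppwwppwppwwppwppw

From term 3 onward, concatenate the last term with the second-to-last: w·pp = wpp, wpp·w = wppw, …
Continuing: wppwwppwppwwppwwpp · wppwwppwppw gives term 8.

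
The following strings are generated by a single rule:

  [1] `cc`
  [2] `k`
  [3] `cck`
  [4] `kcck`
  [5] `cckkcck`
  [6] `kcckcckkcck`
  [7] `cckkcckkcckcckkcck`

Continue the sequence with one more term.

This is a Fibonacci-style word recurrence s(k) = s(k−2)·s(k−1): e.g. cc·k = cck.
So term 8 is kcckcckkcck·cckkcckkcckcckkcck.

kcckcckkcckcckkcckkcckcckkcck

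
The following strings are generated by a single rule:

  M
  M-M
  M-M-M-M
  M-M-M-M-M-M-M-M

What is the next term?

Every step duplicates the string with '-' between the halves.
So the next term is two copies of M-M-M-M-M-M-M-M with '-' between the halves.

M-M-M-M-M-M-M-M-M-M-M-M-M-M-M-M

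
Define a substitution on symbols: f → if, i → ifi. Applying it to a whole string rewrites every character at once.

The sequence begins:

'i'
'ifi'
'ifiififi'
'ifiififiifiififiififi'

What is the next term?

ifiififiifiififiififiifiififiifiififiififiifiififiififi

Replace each of the 21 characters of ifiififiifiififiififi in place — ifi if ifi ifi if ifi if ifi ifi if ifi ifi if ifi if ifi ifi if ifi if ifi — and concatenate.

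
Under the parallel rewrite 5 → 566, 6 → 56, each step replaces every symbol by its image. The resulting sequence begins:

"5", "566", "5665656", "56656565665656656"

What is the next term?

Rewriting the 17 symbols of 56656565665656656 one by one yields 566 56 56 566 56 566 56 566 56 56 566 56 566 56 56 566 56; concatenated:

56656565665656656566565656656566565656656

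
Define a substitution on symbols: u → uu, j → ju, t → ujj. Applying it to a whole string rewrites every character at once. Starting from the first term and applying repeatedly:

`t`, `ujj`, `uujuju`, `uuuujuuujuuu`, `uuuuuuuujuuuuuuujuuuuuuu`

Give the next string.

Rewriting the 24 symbols of uuuuuuuujuuuuuuujuuuuuuu one by one yields uu uu uu uu uu uu uu uu ju uu uu uu uu uu uu uu ju uu uu uu uu uu uu uu; concatenated:

uuuuuuuuuuuuuuuujuuuuuuuuuuuuuuujuuuuuuuuuuuuuuu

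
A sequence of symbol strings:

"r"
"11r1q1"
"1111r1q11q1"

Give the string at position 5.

11111111r1q11q11q11q1

Every step adds 11 to the front and 1q1 to the end of the previous string.
From 1111r1q11q1, 2 further steps: 1111r1q11q1 → 111111r1q11q11q1 → (answer).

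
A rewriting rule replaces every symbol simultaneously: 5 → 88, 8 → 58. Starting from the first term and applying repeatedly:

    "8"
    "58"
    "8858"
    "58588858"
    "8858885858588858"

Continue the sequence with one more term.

Applying the rule to each of the 16 symbols of 8858885858588858 gives the pieces 58 58 88 58 58 58 88 58 88 58 88 58 58 58 88 58, which concatenate to the answer.

58588858585888588858885858588858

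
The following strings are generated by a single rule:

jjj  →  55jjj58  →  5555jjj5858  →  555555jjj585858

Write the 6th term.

5555555555jjj5858585858

s(k+1) = 55·s(k)·58, so each term gains 55 as a prefix and 58 as a suffix.
From 555555jjj585858, 2 further steps: 555555jjj585858 → 55555555jjj58585858 → (answer).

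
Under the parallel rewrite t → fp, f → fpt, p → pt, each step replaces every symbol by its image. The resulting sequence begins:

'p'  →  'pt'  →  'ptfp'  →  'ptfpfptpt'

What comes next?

ptfpfptptfptptfpptfp

Apply φ to ptfpfptpt symbol by symbol: p→pt, t→fp, f→fpt, p→pt, f→fpt, p→pt, t→fp, p→pt, t→fp; joined: pt fp fpt pt fpt pt fp pt fp.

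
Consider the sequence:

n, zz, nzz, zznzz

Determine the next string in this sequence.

Each term (from the third on) is the two preceding terms concatenated in order: term 3 = n·zz = nzz.
Continuing: nzz · zznzz gives term 5.

nzzzznzz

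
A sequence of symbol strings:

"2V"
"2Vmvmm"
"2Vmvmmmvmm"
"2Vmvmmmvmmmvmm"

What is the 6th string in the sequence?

Each term is the previous one with mvmm appended.
From 2Vmvmmmvmmmvmm, 2 further steps: 2Vmvmmmvmmmvmm → 2Vmvmmmvmmmvmmmvmm → (answer).

2Vmvmmmvmmmvmmmvmmmvmm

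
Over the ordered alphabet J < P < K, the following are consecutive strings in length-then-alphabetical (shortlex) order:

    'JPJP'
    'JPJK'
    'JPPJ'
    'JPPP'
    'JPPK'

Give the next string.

JPKJ

Find the rightmost character of JPPK below K, bump it to the next letter, and reset everything to its right to J.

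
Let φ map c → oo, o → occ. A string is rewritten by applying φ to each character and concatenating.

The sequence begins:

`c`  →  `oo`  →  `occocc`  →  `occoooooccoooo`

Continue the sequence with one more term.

occoooooccoccoccoccoccoooooccoccoccocc

Applying the rule to each of the 14 symbols of occoooooccoooo gives the pieces occ oo oo occ occ occ occ occ oo oo occ occ occ occ, which concatenate to the answer.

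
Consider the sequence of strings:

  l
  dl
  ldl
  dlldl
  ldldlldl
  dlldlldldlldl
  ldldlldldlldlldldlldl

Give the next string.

This is a Fibonacci-style word recurrence s(k) = s(k−2)·s(k−1): e.g. l·dl = ldl.
So term 8 is dlldlldldlldl·ldldlldldlldlldldlldl.

dlldlldldlldlldldlldldlldlldldlldl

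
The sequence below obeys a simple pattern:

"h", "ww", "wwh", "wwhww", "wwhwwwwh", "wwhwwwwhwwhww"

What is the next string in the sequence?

wwhwwwwhwwhwwwwhwwwwh

From term 3 onward, concatenate the last term with the second-to-last: ww·h = wwh, wwh·ww = wwhww, …
The next term joins wwhwwwwhwwhww and wwhwwwwh.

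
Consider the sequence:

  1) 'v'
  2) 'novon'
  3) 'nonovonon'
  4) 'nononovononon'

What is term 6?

nononononovononononon

Each term wraps the previous one in no on the left and on on the right.
From nononovononon, 2 further steps: nononovononon → nonononovonononon → (answer).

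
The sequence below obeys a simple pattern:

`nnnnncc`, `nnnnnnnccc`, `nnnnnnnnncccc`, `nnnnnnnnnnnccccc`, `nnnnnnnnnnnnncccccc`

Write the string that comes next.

The n-th term is 2n+1 n's then n c's, where the shown terms are n = 2, 3, 4, 5, 6.
For the next term, n = 7, so the run lengths are 15, 7.

nnnnnnnnnnnnnnnccccccc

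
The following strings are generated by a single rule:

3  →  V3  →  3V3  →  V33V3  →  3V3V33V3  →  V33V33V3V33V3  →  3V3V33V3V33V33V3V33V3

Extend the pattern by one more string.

This is a Fibonacci-style word recurrence s(k) = s(k−2)·s(k−1): e.g. 3·V3 = 3V3.
The next term joins V33V33V3V33V3 and 3V3V33V3V33V33V3V33V3.

V33V33V3V33V33V3V33V3V33V33V3V33V3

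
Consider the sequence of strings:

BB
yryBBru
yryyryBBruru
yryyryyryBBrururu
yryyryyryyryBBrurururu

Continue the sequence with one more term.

Every step adds yry to the front and ru to the end of the previous string.
One more step from yryyryyryyryBBrurururu gives the answer.

yryyryyryyryyryBBrururururu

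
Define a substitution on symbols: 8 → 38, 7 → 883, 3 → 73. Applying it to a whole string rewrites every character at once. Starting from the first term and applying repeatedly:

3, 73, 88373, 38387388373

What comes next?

733873388837338387388373

Expanding 38387388373: 3→73, 8→38, 3→73, 8→38, 7→883, 3→73, 8→38, 8→38, 3→73, 7→883, 3→73. Concatenated: 73 38 73 38 883 73 38 38 73 883 73.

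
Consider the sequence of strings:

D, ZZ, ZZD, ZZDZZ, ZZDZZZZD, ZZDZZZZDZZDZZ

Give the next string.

From term 3 onward, concatenate the last term with the second-to-last: ZZ·D = ZZD, ZZD·ZZ = ZZDZZ, …
The next term joins ZZDZZZZDZZDZZ and ZZDZZZZD.

ZZDZZZZDZZDZZZZDZZZZD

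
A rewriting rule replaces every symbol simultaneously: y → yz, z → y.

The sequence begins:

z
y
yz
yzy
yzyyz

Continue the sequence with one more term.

yzyyzyzy

Apply φ to yzyyz symbol by symbol: y→yz, z→y, y→yz, y→yz, z→y; joined: yz y yz yz y.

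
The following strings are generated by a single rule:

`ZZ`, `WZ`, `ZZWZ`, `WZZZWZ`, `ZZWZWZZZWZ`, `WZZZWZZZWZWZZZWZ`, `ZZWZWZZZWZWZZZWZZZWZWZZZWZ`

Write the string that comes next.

WZZZWZZZWZWZZZWZZZWZWZZZWZWZZZWZZZWZWZZZWZ

This is a Fibonacci-style word recurrence s(k) = s(k−2)·s(k−1): e.g. ZZ·WZ = ZZWZ.
The next term joins WZZZWZZZWZWZZZWZ and ZZWZWZZZWZWZZZWZZZWZWZZZWZ.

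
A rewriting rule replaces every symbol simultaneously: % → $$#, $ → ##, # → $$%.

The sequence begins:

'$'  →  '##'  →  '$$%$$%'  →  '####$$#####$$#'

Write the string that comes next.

Applying the rule to each of the 14 symbols of ####$$#####$$# gives the pieces $$% $$% $$% $$% ## ## $$% $$% $$% $$% $$% ## ## $$%, which concatenate to the answer.

$$%$$%$$%$$%####$$%$$%$$%$$%$$%####$$%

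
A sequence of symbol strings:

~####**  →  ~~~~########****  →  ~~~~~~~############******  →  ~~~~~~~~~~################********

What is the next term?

The n-th term is 3n-2 ~'s then 4n #'s then 2n *'s (n = 1, 2, …).
Setting n = 5 gives 13, 20, 10 characters in each block.

~~~~~~~~~~~~~####################**********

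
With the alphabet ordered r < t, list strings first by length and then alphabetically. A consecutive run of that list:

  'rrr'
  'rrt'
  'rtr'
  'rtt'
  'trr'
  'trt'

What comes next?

ttr

Treat trt as a base-2 numeral over the given alphabet and add one, carrying through any trailing t's.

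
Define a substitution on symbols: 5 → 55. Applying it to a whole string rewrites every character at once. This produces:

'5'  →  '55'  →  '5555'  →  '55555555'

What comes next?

5555555555555555

Apply φ to 55555555 symbol by symbol: 5→55, 5→55, 5→55, 5→55, 5→55, 5→55, 5→55, 5→55; joined: 55 55 55 55 55 55 55 55.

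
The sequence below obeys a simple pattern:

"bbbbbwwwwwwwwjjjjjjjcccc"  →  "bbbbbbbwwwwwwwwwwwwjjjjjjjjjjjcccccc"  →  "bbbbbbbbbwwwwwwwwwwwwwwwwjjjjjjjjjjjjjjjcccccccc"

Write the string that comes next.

bbbbbbbbbbbwwwwwwwwwwwwwwwwwwwwjjjjjjjjjjjjjjjjjjjcccccccccc

Reading off run lengths: b runs 5, 7, 9; w runs 8, 12, 16; j runs 7, 11, 15; c runs 4, 6, 8 — each is linear in n, where the shown terms are n = 2, 3, 4.
Setting n = 5 gives 11, 20, 19, 10 characters in each block.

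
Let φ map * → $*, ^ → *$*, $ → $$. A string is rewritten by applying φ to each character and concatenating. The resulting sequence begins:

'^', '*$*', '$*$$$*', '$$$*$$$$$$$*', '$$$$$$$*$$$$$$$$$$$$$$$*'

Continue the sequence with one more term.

Replace each of the 24 characters of $$$$$$$*$$$$$$$$$$$$$$$* in place — $$ $$ $$ $$ $$ $$ $$ $* $$ $$ $$ $$ $$ $$ $$ $$ $$ $$ $$ $$ $$ $$ $$ $* — and concatenate.

$$$$$$$$$$$$$$$*$$$$$$$$$$$$$$$$$$$$$$$$$$$$$$$*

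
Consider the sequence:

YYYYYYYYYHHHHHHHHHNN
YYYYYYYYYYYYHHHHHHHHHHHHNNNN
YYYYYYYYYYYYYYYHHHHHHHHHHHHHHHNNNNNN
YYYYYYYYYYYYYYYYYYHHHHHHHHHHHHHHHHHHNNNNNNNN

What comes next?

YYYYYYYYYYYYYYYYYYYYYHHHHHHHHHHHHHHHHHHHHHNNNNNNNNNN

The n-th term is 3n+3 Y's then 3n+3 H's then 2n-2 N's, where the shown terms are n = 2, 3, 4, 5.
Setting n = 6 gives 21, 21, 10 characters in each block.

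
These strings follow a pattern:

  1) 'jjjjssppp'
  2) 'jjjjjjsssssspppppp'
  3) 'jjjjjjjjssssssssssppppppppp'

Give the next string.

Each string has the form j^{2n+2} s^{4n-2} p^{3n} (n = 1, 2, …).
At n = 4 the blocks have lengths 10, 14, 12.

jjjjjjjjjjsssssssssssssspppppppppppp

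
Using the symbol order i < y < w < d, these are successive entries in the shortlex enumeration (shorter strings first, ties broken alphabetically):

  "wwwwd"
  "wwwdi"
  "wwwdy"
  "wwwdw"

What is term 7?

Continuing the enumeration 3 steps past wwwdw: wwwdw → wwwdd → wwdii → (answer).

wwdiy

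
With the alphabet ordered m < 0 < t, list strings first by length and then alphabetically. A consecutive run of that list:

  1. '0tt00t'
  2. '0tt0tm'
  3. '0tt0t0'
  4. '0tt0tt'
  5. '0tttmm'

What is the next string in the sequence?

Treat 0tttmm as a base-3 numeral over the given alphabet and add one, carrying through any trailing t's.

0tttm0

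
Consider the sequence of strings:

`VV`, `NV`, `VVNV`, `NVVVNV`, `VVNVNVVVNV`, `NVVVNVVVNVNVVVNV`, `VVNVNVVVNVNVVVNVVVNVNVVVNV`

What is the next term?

From term 3 onward, concatenate the second-to-last term with the last: VV·NV = VVNV, NV·VVNV = NVVVNV, …
So term 8 is NVVVNVVVNVNVVVNV·VVNVNVVVNVNVVVNVVVNVNVVVNV.

NVVVNVVVNVNVVVNVVVNVNVVVNVNVVVNVVVNVNVVVNV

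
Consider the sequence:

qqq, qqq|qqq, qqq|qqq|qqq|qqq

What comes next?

s(k+1) = s(k)·|·s(k) — each term doubles the last with '|' between the halves.
So the next term is two copies of qqq|qqq|qqq|qqq with '|' between the halves.

qqq|qqq|qqq|qqq|qqq|qqq|qqq|qqq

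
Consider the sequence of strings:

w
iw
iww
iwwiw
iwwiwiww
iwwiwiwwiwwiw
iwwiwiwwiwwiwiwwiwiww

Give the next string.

iwwiwiwwiwwiwiwwiwiwwiwwiwiwwiwwiw

Each term (from the third on) is the previous term followed by the one before it: term 3 = iw·w = iww.
So term 8 is iwwiwiwwiwwiwiwwiwiww·iwwiwiwwiwwiw.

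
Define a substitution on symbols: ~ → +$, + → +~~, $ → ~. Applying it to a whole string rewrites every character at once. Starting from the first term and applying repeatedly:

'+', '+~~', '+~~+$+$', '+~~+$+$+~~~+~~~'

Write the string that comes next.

Rewriting the 15 symbols of +~~+$+$+~~~+~~~ one by one yields +~~ +$ +$ +~~ ~ +~~ ~ +~~ +$ +$ +$ +~~ +$ +$ +$; concatenated:

+~~+$+$+~~~+~~~+~~+$+$+$+~~+$+$+$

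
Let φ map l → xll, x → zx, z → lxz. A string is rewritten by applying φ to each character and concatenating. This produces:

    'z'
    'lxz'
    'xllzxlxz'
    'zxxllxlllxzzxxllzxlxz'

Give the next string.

lxzzxzxxllxllzxxllxllxllzxlxzlxzzxzxxllxlllxzzxxllzxlxz

Replace each of the 21 characters of zxxllxlllxzzxxllzxlxz in place — lxz zx zx xll xll zx xll xll xll zx lxz lxz zx zx xll xll lxz zx xll zx lxz — and concatenate.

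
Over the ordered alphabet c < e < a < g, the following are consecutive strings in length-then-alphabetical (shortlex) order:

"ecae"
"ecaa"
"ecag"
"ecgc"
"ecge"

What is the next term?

Treat ecge as a base-4 numeral over the given alphabet and add one, carrying through any trailing g's.

ecga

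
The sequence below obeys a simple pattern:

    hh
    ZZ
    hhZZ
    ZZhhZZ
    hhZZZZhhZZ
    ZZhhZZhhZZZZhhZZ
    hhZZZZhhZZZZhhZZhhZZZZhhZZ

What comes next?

ZZhhZZhhZZZZhhZZhhZZZZhhZZZZhhZZhhZZZZhhZZ

This is a Fibonacci-style word recurrence s(k) = s(k−2)·s(k−1): e.g. hh·ZZ = hhZZ.
So term 8 is ZZhhZZhhZZZZhhZZ·hhZZZZhhZZZZhhZZhhZZZZhhZZ.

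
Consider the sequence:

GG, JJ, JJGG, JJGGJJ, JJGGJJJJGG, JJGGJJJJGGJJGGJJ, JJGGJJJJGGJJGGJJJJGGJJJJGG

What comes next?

JJGGJJJJGGJJGGJJJJGGJJJJGGJJGGJJJJGGJJGGJJ

From term 3 onward, concatenate the last term with the second-to-last: JJ·GG = JJGG, JJGG·JJ = JJGGJJ, …
The next term joins JJGGJJJJGGJJGGJJJJGGJJJJGG and JJGGJJJJGGJJGGJJ.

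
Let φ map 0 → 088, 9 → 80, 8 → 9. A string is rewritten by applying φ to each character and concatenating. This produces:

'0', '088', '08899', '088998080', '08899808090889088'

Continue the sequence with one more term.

Applying the rule to each of the 17 symbols of 08899808090889088 gives the pieces 088 9 9 80 80 9 088 9 088 80 088 9 9 80 088 9 9, which concatenate to the answer.

0889980809088908880088998008899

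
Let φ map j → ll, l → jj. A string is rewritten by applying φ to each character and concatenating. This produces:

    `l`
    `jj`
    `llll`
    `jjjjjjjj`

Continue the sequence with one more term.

llllllllllllllll

Rewriting each symbol of jjjjjjjj: j→ll, j→ll, j→ll, j→ll, j→ll, j→ll, j→ll, j→ll, which concatenates to ll ll ll ll ll ll ll ll.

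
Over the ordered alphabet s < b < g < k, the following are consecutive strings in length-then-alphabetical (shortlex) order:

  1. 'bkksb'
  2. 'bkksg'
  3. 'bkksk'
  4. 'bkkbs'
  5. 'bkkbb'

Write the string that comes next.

bkkbg

The successor of bkkbb increments the rightmost position that isn't already k and resets every position after it to s.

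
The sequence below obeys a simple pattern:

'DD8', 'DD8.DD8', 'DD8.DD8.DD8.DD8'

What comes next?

Each string is two copies of the previous one joined by '.'.
Doubling DD8.DD8.DD8.DD8 with '.' between the halves:

DD8.DD8.DD8.DD8.DD8.DD8.DD8.DD8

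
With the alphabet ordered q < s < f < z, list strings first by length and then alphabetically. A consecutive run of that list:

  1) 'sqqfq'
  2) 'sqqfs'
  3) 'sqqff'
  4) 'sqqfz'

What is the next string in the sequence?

The successor of sqqfz increments the rightmost position that isn't already z and resets every position after it to q.

sqqzq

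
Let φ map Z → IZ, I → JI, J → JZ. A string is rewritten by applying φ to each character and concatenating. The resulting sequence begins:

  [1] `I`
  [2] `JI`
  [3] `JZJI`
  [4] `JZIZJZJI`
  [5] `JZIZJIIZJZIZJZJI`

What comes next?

Rewriting the 16 symbols of JZIZJIIZJZIZJZJI one by one yields JZ IZ JI IZ JZ JI JI IZ JZ IZ JI IZ JZ IZ JZ JI; concatenated:

JZIZJIIZJZJIJIIZJZIZJIIZJZIZJZJI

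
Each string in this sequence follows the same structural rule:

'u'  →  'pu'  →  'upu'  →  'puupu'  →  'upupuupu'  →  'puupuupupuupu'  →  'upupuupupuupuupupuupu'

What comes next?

puupuupupuupuupupuupupuupuupupuupu

This is a Fibonacci-style word recurrence s(k) = s(k−2)·s(k−1): e.g. u·pu = upu.
So term 8 is puupuupupuupu·upupuupupuupuupupuupu.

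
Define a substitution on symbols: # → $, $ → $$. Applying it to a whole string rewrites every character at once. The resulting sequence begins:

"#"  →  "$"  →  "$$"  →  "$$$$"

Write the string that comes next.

Rewriting each symbol of $$$$: $→$$, $→$$, $→$$, $→$$, which concatenates to $$ $$ $$ $$.

$$$$$$$$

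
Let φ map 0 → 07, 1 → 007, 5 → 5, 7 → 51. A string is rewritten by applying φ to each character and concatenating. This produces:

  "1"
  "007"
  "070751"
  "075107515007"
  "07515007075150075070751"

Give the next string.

Applying the rule to each of the 23 symbols of 07515007075150075070751 gives the pieces 07 51 5 007 5 07 07 51 07 51 5 007 5 07 07 51 5 07 51 07 51 5 007, which concatenate to the answer.

0751500750707510751500750707515075107515007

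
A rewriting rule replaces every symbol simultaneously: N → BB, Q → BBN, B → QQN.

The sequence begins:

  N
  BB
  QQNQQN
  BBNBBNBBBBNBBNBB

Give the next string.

QQNQQNBBQQNQQNBBQQNQQNQQNQQNBBQQNQQNBBQQNQQN

Applying the rule to each of the 16 symbols of BBNBBNBBBBNBBNBB gives the pieces QQN QQN BB QQN QQN BB QQN QQN QQN QQN BB QQN QQN BB QQN QQN, which concatenate to the answer.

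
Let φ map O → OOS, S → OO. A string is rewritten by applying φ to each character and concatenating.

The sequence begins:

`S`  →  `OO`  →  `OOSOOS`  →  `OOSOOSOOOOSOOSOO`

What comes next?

φ(OOSOOSOOOOSOOSOO) expands symbol-by-symbol to OOS OOS OO OOS OOS OO OOS OOS OOS OOS OO OOS OOS OO OOS OOS; joining the 16 pieces gives the next term.

OOSOOSOOOOSOOSOOOOSOOSOOSOOSOOOOSOOSOOOOSOOS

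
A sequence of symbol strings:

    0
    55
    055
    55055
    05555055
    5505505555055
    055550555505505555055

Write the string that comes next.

5505505555055055550555505505555055

This is a Fibonacci-style word recurrence s(k) = s(k−2)·s(k−1): e.g. 0·55 = 055.
The next term joins 5505505555055 and 055550555505505555055.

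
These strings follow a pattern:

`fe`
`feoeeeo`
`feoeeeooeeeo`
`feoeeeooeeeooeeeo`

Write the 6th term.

feoeeeooeeeooeeeooeeeooeeeo

Each term is the previous one with oeeeo appended.
From feoeeeooeeeooeeeo, 2 further steps: feoeeeooeeeooeeeo → feoeeeooeeeooeeeooeeeo → (answer).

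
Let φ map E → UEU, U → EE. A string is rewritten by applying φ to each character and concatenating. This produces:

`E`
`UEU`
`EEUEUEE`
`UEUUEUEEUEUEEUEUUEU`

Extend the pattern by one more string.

Rewriting the 19 symbols of UEUUEUEEUEUEEUEUUEU one by one yields EE UEU EE EE UEU EE UEU UEU EE UEU EE UEU UEU EE UEU EE EE UEU EE; concatenated:

EEUEUEEEEUEUEEUEUUEUEEUEUEEUEUUEUEEUEUEEEEUEUEE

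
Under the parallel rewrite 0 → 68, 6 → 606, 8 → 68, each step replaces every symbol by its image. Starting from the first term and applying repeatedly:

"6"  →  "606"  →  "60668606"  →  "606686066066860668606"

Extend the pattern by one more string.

φ(606686066066860668606) expands symbol-by-symbol to 606 68 606 606 68 606 68 606 606 68 606 606 68 606 68 606 606 68 606 68 606; joining the 21 pieces gives the next term.

6066860660668606686066066860660668606686066066860668606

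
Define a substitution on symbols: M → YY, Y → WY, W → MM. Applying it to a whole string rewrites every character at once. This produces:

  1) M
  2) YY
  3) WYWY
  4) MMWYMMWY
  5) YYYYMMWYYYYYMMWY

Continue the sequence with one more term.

Rewriting the 16 symbols of YYYYMMWYYYYYMMWY one by one yields WY WY WY WY YY YY MM WY WY WY WY WY YY YY MM WY; concatenated:

WYWYWYWYYYYYMMWYWYWYWYWYYYYYMMWY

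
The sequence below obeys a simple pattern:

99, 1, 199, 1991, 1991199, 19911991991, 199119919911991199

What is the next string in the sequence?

19911991991199119919911991991

From term 3 onward, concatenate the last term with the second-to-last: 1·99 = 199, 199·1 = 1991, …
So term 8 is 199119919911991199·19911991991.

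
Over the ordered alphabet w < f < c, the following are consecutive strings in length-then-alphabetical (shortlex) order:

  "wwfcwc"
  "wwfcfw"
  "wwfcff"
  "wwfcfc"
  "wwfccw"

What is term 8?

Continuing the enumeration 3 steps past wwfccw: wwfccw → wwfccf → wwfccc → (answer).

wwcwww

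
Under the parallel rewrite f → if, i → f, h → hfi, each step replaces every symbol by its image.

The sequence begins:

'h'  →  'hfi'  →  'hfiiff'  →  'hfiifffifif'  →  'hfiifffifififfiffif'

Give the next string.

Applying the rule to each of the 19 symbols of hfiifffifififfiffif gives the pieces hfi if f f if if if f if f if f if if f if if f if, which concatenate to the answer.

hfiifffifififfiffiffififfififfif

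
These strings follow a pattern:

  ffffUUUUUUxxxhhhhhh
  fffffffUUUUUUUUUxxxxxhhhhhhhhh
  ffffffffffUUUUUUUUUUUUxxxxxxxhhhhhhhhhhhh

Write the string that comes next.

fffffffffffffUUUUUUUUUUUUUUUxxxxxxxxxhhhhhhhhhhhhhhh

Term n consists of 3n-2 f's, followed by 3n U's, followed by 2n-1 x's, followed by 3n h's, where the shown terms are n = 2, 3, 4.
Setting n = 5 gives 13, 15, 9, 15 characters in each block.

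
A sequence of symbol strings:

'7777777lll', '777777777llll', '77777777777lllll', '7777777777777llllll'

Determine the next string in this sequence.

777777777777777lllllll

The n-th term is 2n+1 7's then n l's, where the shown terms are n = 3, 4, 5, 6.
At n = 7 the blocks have lengths 15, 7.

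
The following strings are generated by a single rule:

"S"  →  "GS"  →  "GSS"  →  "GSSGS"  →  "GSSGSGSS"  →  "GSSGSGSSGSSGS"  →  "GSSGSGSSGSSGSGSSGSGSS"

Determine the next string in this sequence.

GSSGSGSSGSSGSGSSGSGSSGSSGSGSSGSSGS

From term 3 onward, concatenate the last term with the second-to-last: GS·S = GSS, GSS·GS = GSSGS, …
So term 8 is GSSGSGSSGSSGSGSSGSGSS·GSSGSGSSGSSGS.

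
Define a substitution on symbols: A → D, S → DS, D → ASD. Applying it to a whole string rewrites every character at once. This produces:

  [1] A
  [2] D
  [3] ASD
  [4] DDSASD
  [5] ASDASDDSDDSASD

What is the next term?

Applying the rule to each of the 14 symbols of ASDASDDSDDSASD gives the pieces D DS ASD D DS ASD ASD DS ASD ASD DS D DS ASD, which concatenate to the answer.

DDSASDDDSASDASDDSASDASDDSDDSASD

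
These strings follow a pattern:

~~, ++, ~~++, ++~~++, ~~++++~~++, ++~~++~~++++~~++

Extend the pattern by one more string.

From term 3 onward, concatenate the second-to-last term with the last: ~~·++ = ~~++, ++·~~++ = ++~~++, …
The next term joins ~~++++~~++ and ++~~++~~++++~~++.

~~++++~~++++~~++~~++++~~++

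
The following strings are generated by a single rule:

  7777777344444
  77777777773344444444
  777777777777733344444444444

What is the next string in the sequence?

The n-th term is 3n+1 7's then n-1 3's then 3n-1 4's, where the shown terms are n = 2, 3, 4.
Setting n = 5 gives 16, 4, 14 characters in each block.

7777777777777777333344444444444444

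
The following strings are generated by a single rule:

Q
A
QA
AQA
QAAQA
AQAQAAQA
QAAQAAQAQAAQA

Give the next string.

AQAQAAQAQAAQAAQAQAAQA

From term 3 onward, concatenate the second-to-last term with the last: Q·A = QA, A·QA = AQA, …
The next term joins AQAQAAQA and QAAQAAQAQAAQA.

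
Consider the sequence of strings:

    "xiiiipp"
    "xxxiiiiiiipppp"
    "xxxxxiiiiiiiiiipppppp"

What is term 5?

Each string has the form x^{2n-1} i^{3n+1} p^{2n} (n = 1, 2, …).
At n = 5 the blocks have lengths 9, 16, 10.

xxxxxxxxxiiiiiiiiiiiiiiiipppppppppp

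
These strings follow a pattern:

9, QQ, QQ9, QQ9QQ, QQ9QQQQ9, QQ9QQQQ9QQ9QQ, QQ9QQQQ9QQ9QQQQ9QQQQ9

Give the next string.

QQ9QQQQ9QQ9QQQQ9QQQQ9QQ9QQQQ9QQ9QQ

From term 3 onward, concatenate the last term with the second-to-last: QQ·9 = QQ9, QQ9·QQ = QQ9QQ, …
So term 8 is QQ9QQQQ9QQ9QQQQ9QQQQ9·QQ9QQQQ9QQ9QQ.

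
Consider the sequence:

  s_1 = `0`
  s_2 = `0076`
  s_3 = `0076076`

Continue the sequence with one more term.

0076076076

Each term is the previous one with 076 appended.
So the next term is 0076076·076.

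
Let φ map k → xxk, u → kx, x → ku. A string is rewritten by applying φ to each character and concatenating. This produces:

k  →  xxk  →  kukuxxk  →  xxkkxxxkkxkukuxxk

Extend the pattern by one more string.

kukuxxkxxkkukukuxxkxxkkuxxkkxxxkkxkukuxxk

Applying the rule to each of the 17 symbols of xxkkxxxkkxkukuxxk gives the pieces ku ku xxk xxk ku ku ku xxk xxk ku xxk kx xxk kx ku ku xxk, which concatenate to the answer.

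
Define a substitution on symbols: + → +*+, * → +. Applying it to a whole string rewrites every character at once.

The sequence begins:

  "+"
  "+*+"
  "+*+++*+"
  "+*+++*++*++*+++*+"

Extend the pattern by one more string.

+*+++*++*++*+++*++*+++*++*+++*++*++*+++*+

Replace each of the 17 characters of +*+++*++*++*+++*+ in place — +*+ + +*+ +*+ +*+ + +*+ +*+ + +*+ +*+ + +*+ +*+ +*+ + +*+ — and concatenate.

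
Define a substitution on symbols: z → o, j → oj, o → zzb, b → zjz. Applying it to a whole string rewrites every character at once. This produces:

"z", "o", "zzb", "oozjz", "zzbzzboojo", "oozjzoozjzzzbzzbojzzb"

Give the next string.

zzbzzboojozzbzzboojooozjzoozjzzzbojoozjz

Applying the rule to each of the 21 symbols of oozjzoozjzzzbzzbojzzb gives the pieces zzb zzb o oj o zzb zzb o oj o o o zjz o o zjz zzb oj o o zjz, which concatenate to the answer.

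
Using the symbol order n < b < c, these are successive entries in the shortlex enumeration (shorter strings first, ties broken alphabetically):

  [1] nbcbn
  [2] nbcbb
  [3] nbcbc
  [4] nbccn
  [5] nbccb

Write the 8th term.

ncnnb

Continuing the enumeration 3 steps past nbccb: nbccb → nbccc → ncnnn → (answer).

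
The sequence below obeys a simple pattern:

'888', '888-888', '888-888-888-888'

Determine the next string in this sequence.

Every step duplicates the string with '-' between the halves.
One more doubling of 888-888-888-888 gives the answer.

888-888-888-888-888-888-888-888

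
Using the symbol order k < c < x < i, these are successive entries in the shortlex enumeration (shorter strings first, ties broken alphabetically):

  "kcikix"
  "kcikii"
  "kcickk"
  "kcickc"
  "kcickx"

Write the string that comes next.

kcicki

Find the rightmost character of kcickx below i, bump it to the next letter, and reset everything to its right to k.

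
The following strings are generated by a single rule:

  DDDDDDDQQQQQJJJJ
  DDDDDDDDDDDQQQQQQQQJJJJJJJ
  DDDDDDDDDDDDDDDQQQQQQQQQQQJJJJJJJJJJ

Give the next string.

DDDDDDDDDDDDDDDDDDDQQQQQQQQQQQQQQJJJJJJJJJJJJJ

Term n consists of 4n-1 D's, followed by 3n-1 Q's, followed by 3n-2 J's, where the shown terms are n = 2, 3, 4.
Setting n = 5 gives 19, 14, 13 characters in each block.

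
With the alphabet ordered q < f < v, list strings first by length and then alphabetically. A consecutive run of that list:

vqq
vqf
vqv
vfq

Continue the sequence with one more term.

vff

The successor of vfq increments the rightmost position that isn't already v and resets every position after it to q.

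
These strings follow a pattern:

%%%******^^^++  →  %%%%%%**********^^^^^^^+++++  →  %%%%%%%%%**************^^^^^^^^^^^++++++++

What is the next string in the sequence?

%%%%%%%%%%%%******************^^^^^^^^^^^^^^^+++++++++++

Reading off run lengths: % runs 3, 6, 9; * runs 6, 10, 14; ^ runs 3, 7, 11; + runs 2, 5, 8 — each is linear in n (n = 1, 2, …).
Setting n = 4 gives 12, 18, 15, 11 characters in each block.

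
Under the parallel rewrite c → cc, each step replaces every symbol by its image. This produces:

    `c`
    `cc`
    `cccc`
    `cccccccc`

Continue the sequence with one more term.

cccccccccccccccc

Rewriting each symbol of cccccccc: c→cc, c→cc, c→cc, c→cc, c→cc, c→cc, c→cc, c→cc, which concatenates to cc cc cc cc cc cc cc cc.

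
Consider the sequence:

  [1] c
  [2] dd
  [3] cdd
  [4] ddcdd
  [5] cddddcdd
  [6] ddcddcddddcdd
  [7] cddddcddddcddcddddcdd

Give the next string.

This is a Fibonacci-style word recurrence s(k) = s(k−2)·s(k−1): e.g. c·dd = cdd.
Continuing: ddcddcddddcdd · cddddcddddcddcddddcdd gives term 8.

ddcddcddddcddcddddcddddcddcddddcdd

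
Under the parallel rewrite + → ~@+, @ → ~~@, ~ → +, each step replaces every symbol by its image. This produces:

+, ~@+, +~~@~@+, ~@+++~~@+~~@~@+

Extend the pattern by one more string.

Rewriting the 15 symbols of ~@+++~~@+~~@~@+ one by one yields + ~~@ ~@+ ~@+ ~@+ + + ~~@ ~@+ + + ~~@ + ~~@ ~@+; concatenated:

+~~@~@+~@+~@+++~~@~@+++~~@+~~@~@+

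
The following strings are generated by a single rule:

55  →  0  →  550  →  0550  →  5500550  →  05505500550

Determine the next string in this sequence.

550055005505500550

From term 3 onward, concatenate the second-to-last term with the last: 55·0 = 550, 0·550 = 0550, …
So term 7 is 5500550·05505500550.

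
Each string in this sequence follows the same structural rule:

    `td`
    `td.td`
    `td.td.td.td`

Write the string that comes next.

Every step duplicates the string with '.' between the halves.
Doubling td.td.td.td with '.' between the halves:

td.td.td.td.td.td.td.td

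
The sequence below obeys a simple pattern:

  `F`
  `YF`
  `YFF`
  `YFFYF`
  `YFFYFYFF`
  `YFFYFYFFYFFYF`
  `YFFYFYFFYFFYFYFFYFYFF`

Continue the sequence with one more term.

YFFYFYFFYFFYFYFFYFYFFYFFYFYFFYFFYF

Each term (from the third on) is the previous term followed by the one before it: term 3 = YF·F = YFF.
The next term joins YFFYFYFFYFFYFYFFYFYFF and YFFYFYFFYFFYF.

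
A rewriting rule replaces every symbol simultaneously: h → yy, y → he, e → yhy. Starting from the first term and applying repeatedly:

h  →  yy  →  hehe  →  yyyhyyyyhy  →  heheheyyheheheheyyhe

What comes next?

φ(heheheyyheheheheyyhe) expands symbol-by-symbol to yy yhy yy yhy yy yhy he he yy yhy yy yhy yy yhy yy yhy he he yy yhy; joining the 20 pieces gives the next term.

yyyhyyyyhyyyyhyheheyyyhyyyyhyyyyhyyyyhyheheyyyhy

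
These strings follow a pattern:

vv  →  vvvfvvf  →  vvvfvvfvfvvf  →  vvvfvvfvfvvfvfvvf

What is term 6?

vvvfvvfvfvvfvfvvfvfvvfvfvvf

Each term is the previous one with vfvvf appended.
From vvvfvvfvfvvfvfvvf, 2 further steps: vvvfvvfvfvvfvfvvf → vvvfvvfvfvvfvfvvfvfvvf → (answer).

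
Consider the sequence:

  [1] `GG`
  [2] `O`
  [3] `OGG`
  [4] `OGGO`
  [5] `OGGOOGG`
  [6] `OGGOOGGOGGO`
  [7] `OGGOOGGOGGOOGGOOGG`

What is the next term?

Each term (from the third on) is the previous term followed by the one before it: term 3 = O·GG = OGG.
So term 8 is OGGOOGGOGGOOGGOOGG·OGGOOGGOGGO.

OGGOOGGOGGOOGGOOGGOGGOOGGOGGO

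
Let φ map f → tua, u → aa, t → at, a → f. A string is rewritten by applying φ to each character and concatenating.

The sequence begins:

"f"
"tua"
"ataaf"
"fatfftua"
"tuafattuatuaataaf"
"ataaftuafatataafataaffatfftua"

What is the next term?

Applying the rule to each of the 29 symbols of ataaftuafatataafataaffatfftua gives the pieces f at f f tua at aa f tua f at f at f f tua f at f f tua tua f at tua tua at aa f, which concatenate to the answer.

fatfftuaataaftuafatfatfftuafatfftuatuafattuatuaataaf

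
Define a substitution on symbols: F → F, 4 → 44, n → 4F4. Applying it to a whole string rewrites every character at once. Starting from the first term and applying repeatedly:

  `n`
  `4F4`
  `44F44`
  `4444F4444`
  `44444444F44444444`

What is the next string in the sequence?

4444444444444444F4444444444444444

φ(44444444F44444444) expands symbol-by-symbol to 44 44 44 44 44 44 44 44 F 44 44 44 44 44 44 44 44; joining the 17 pieces gives the next term.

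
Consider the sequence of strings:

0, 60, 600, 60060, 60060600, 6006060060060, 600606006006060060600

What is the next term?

6006060060060600606006006060060060

This is a Fibonacci-style word recurrence s(k) = s(k−1)·s(k−2): e.g. 60·0 = 600.
The next term joins 600606006006060060600 and 6006060060060.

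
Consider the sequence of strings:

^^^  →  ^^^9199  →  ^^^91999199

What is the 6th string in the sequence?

Every step adds 9199 to the end: s(k+1) = s(k)·9199.
From ^^^91999199, 3 further steps: ^^^91999199 → ^^^919991999199 → ^^^9199919991999199 → (answer).

^^^91999199919991999199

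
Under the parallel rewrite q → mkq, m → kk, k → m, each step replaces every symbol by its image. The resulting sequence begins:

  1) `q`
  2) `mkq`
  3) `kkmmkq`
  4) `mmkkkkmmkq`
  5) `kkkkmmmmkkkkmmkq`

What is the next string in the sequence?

Rewriting the 16 symbols of kkkkmmmmkkkkmmkq one by one yields m m m m kk kk kk kk m m m m kk kk m mkq; concatenated:

mmmmkkkkkkkkmmmmkkkkmmkq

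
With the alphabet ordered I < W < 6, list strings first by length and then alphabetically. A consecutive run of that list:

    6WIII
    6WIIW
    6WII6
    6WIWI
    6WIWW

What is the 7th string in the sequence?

Advancing 2 positions from 6WIWW through 6WIWW → 6WIW6 reaches term 7.

6WI6I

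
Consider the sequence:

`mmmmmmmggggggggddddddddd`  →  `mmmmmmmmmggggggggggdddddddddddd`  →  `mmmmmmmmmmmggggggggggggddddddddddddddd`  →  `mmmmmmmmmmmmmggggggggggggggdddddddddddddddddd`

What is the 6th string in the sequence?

mmmmmmmmmmmmmmmmmggggggggggggggggggdddddddddddddddddddddddd

Reading off run lengths: m runs 7, 9, 11, 13; g runs 8, 10, 12, 14; d runs 9, 12, 15, 18 — each is linear in n, where the shown terms are n = 3, 4, 5, 6.
Setting n = 8 gives 17, 18, 24 characters in each block.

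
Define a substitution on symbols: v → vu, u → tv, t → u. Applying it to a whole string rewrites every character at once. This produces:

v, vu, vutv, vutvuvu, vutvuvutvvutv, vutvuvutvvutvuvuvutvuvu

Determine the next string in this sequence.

φ(vutvuvutvvutvuvuvutvuvu) expands symbol-by-symbol to vu tv u vu tv vu tv u vu vu tv u vu tv vu tv vu tv u vu tv vu tv; joining the 23 pieces gives the next term.

vutvuvutvvutvuvuvutvuvutvvutvvutvuvutvvutv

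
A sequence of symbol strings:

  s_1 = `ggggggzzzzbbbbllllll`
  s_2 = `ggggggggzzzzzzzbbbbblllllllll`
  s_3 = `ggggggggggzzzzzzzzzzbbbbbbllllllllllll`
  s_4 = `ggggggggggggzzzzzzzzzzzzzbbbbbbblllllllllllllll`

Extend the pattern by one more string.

ggggggggggggggzzzzzzzzzzzzzzzzbbbbbbbbllllllllllllllllll

Reading off run lengths: g runs 6, 8, 10, 12; z runs 4, 7, 10, 13; b runs 4, 5, 6, 7; l runs 6, 9, 12, 15 — each is linear in n, where the shown terms are n = 2, 3, 4, 5.
At n = 6 the blocks have lengths 14, 16, 8, 18.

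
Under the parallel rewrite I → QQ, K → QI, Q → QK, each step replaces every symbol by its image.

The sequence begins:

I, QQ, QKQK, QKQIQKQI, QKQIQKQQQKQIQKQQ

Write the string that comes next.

QKQIQKQQQKQIQKQKQKQIQKQQQKQIQKQK

φ(QKQIQKQQQKQIQKQQ) expands symbol-by-symbol to QK QI QK QQ QK QI QK QK QK QI QK QQ QK QI QK QK; joining the 16 pieces gives the next term.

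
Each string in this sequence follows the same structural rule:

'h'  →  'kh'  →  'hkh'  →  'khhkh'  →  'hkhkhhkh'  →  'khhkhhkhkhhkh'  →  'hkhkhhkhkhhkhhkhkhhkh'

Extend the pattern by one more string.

This is a Fibonacci-style word recurrence s(k) = s(k−2)·s(k−1): e.g. h·kh = hkh.
Continuing: khhkhhkhkhhkh · hkhkhhkhkhhkhhkhkhhkh gives term 8.

khhkhhkhkhhkhhkhkhhkhkhhkhhkhkhhkh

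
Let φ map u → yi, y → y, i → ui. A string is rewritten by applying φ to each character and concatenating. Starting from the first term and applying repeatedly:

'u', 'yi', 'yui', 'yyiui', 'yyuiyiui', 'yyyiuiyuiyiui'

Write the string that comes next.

Applying the rule to each of the 13 symbols of yyyiuiyuiyiui gives the pieces y y y ui yi ui y yi ui y ui yi ui, which concatenate to the answer.

yyyuiyiuiyyiuiyuiyiui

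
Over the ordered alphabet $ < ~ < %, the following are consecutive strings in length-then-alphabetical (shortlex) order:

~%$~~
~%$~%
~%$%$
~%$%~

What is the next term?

Treat ~%$%~ as a base-3 numeral over the given alphabet and add one, carrying through any trailing %'s.

~%$%%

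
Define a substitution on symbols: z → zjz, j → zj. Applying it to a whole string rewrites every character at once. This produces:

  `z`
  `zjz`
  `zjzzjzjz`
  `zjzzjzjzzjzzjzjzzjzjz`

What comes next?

Rewriting the 21 symbols of zjzzjzjzzjzzjzjzzjzjz one by one yields zjz zj zjz zjz zj zjz zj zjz zjz zj zjz zjz zj zjz zj zjz zjz zj zjz zj zjz; concatenated:

zjzzjzjzzjzzjzjzzjzjzzjzzjzjzzjzzjzjzzjzjzzjzzjzjzzjzjz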